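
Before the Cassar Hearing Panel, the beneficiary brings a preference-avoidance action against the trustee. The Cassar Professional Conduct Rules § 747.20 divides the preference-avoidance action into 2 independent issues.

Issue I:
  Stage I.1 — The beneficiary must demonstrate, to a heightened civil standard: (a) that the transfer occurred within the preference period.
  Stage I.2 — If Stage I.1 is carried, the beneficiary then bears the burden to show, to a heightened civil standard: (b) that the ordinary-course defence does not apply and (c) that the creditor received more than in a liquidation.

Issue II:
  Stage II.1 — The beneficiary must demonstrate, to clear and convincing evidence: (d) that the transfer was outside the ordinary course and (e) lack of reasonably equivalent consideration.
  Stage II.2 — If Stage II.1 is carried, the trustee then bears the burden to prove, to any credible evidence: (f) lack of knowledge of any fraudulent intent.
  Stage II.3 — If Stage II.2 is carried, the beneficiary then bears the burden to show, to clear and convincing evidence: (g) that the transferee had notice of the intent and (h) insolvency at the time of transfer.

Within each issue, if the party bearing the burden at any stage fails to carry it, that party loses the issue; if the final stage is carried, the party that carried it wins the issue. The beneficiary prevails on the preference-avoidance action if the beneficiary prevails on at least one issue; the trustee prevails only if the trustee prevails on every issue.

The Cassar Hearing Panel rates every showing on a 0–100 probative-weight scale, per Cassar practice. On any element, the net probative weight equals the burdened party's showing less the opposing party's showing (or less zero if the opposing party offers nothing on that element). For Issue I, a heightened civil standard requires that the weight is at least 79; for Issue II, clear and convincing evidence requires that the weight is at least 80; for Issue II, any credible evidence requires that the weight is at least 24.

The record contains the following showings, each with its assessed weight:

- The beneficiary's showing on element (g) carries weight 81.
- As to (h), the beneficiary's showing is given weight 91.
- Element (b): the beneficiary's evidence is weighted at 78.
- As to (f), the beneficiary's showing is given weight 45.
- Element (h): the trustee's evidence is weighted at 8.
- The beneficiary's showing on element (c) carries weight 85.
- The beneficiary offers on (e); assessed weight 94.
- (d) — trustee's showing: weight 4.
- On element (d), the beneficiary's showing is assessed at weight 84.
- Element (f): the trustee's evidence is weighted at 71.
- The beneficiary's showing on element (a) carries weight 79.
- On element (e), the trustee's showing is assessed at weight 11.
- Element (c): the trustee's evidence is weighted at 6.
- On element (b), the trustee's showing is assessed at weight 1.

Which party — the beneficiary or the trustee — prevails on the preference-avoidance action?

— Issue I —
Stage I.1 (beneficiary, a heightened civil standard, weight is at least 79): (a) 79 ≥ 79 — meets.
  Stage I.1 carried; the burden remains with the beneficiary.
Stage I.2 (beneficiary, a heightened civil standard, weight is at least 79): (b) net 78−1=77 < 79 — fails; (c) net 85−6=79 ≥ 79 — meets.
  The beneficiary does not carry Stage I.2.
The trustee prevails on this issue.
— Issue II —
At Stage II.1 the beneficiary must meet clear and convincing evidence (weight is at least 80): on (d) the weight is 84 less the opposing 4 gives net 80, which does reach 80, so (d) meets the standard; on (e) the weight is 94 less the opposing 11 gives net 83, ≥ 80, so (e) meets the standard.
  All elements met. The burden passes to the trustee.
At Stage II.2 the trustee must meet any credible evidence (weight is at least 24): on (f) the weight is 71 less the opposing 45 gives net 26, ≥ 24, so (f) meets the standard.
  The trustee carries Stage II.2; the beneficiary now bears the burden.
At Stage II.3 the beneficiary must meet clear and convincing evidence (weight is at least 80): on (g) the weight is 81, ≥ 80, so (g) meets the standard; on (h) the weight is 91 less the opposing 8 gives net 83, which does reach 80, so (h) meets the standard.
  The beneficiary carries the last stage.
With every stage satisfied, the beneficiary prevails on this issue.
Per-issue: Issue I → trustee; Issue II → beneficiary. The beneficiary must prevail on at least one issue; overall, the beneficiary prevails.

beneficiary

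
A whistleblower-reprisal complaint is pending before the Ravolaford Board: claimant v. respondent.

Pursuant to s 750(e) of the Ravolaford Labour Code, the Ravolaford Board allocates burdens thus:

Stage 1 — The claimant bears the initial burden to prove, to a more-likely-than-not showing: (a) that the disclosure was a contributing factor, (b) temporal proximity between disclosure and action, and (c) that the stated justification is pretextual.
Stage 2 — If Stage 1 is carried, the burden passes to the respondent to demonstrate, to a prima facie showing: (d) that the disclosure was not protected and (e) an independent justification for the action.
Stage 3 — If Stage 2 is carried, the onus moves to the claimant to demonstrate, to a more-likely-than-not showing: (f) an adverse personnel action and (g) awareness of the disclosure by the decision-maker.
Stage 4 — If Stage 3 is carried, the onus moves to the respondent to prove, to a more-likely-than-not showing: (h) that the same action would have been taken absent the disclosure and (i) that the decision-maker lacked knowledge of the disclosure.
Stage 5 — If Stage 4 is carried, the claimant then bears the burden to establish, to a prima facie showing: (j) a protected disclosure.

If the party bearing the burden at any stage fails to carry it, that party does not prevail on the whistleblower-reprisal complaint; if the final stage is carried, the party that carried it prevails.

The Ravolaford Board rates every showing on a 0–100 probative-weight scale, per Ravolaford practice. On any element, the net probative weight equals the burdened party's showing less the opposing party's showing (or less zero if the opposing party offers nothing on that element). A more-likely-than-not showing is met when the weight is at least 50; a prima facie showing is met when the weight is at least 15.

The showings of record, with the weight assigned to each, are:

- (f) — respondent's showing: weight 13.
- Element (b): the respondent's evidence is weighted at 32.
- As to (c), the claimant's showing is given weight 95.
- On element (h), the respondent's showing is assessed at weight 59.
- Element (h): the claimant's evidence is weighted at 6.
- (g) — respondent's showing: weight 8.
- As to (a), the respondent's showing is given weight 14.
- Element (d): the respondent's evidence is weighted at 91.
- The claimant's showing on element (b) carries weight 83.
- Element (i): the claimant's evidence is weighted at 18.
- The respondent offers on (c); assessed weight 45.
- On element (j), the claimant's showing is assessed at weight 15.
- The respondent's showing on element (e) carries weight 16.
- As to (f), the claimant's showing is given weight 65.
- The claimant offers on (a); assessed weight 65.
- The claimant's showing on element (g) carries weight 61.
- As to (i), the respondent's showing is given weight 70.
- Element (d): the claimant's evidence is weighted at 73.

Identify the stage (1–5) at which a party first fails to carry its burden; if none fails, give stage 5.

Stage 1 (claimant, a more-likely-than-not showing, weight is at least 50): (a) net 65−14=51 ≥ 50 — meets; (b) net 83−32=51 ≥ 50 — meets; (c) net 95−45=50 ≥ 50 — meets.
  Stage 1 is satisfied; the onus moves to the respondent.
Stage 2 (respondent, a prima facie showing, weight is at least 15): (d) net 91−73=18 ≥ 15 — meets; (e) 16 ≥ 15 — meets.
  Stage 2 carried; the burden shifts to the claimant.
Stage 3 (claimant, a more-likely-than-not showing, weight is at least 50): (f) net 65−13=52 ≥ 50 — meets; (g) net 61−8=53 ≥ 50 — meets.
  Stage 3 is satisfied; the onus moves to the respondent.
Stage 4 (respondent, a more-likely-than-not showing, weight is at least 50): (h) net 59−6=53 ≥ 50 — meets; (i) net 70−18=52 ≥ 50 — meets.
  All elements met. The burden passes to the claimant.
Stage 5 (claimant, a prima facie showing, weight is at least 15): (j) 15 ≥ 15 — meets.
  The claimant carries the last stage.
With every stage satisfied, the claimant prevails.

stage 5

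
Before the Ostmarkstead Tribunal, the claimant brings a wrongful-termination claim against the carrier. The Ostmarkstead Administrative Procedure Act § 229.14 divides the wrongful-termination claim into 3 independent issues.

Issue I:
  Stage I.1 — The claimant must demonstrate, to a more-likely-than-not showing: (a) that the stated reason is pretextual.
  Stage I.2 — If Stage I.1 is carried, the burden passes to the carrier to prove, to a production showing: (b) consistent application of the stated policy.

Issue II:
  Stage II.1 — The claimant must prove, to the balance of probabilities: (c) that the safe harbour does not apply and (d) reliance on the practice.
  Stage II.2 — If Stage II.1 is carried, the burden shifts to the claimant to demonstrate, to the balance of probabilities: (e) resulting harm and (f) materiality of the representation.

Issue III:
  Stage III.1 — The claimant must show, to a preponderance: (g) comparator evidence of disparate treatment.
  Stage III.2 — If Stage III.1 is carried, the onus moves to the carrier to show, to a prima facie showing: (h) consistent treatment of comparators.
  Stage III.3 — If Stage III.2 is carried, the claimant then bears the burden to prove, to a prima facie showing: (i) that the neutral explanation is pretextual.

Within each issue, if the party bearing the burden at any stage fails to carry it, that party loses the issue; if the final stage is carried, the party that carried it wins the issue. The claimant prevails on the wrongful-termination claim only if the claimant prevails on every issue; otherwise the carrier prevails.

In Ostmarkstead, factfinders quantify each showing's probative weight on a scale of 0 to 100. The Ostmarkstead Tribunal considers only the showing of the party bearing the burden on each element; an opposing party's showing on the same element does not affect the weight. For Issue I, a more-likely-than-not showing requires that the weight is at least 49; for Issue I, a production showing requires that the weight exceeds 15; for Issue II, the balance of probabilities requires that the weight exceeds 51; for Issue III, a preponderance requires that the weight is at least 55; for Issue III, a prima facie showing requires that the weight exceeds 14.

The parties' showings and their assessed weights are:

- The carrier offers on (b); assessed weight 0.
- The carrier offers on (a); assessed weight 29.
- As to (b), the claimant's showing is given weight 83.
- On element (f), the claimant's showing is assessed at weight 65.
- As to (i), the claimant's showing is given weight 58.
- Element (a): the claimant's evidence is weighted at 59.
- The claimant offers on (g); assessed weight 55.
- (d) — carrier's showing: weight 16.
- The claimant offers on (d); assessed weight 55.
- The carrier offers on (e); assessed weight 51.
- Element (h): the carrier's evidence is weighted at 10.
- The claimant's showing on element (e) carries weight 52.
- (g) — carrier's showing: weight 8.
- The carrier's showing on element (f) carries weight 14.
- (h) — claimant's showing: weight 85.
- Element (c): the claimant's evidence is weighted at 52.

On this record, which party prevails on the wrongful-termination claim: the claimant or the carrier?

— Issue I —
Stage I.1 (claimant, a more-likely-than-not showing, weight is at least 49): (a) 59 (carrier's 29 disregarded) ≥ 49 — meets.
  Stage I.1 carried; the burden shifts to the carrier.
Stage I.2 (carrier, a production showing, weight exceeds 15): (b) 0 (claimant's 83 disregarded) ≤ 15 — fails.
  Stage I.2 not carried; the carrier fails its burden.
The claimant prevails on this issue.
— Issue II —
Stage II.1 (claimant, the balance of probabilities, weight exceeds 51): (c) 52 > 51 — meets; (d) 55 (carrier's 16 disregarded) > 51 — meets.
  Stage II.1 carried; the burden remains with the claimant.
Stage II.2 (claimant, the balance of probabilities, weight exceeds 51): (e) 52 (carrier's 51 disregarded) > 51 — meets; (f) 65 (carrier's 14 disregarded) > 51 — meets.
  The claimant carries the last stage.
With every stage satisfied, the claimant prevails on this issue.
— Issue III —
Stage III.1 — burden on claimant; standard: a preponderance (weight is at least 55).
    (g): 55 (carrier's 8 disregarded) ≥ 55 [met]
  All elements met. The burden passes to the carrier.
Stage III.2 — burden on carrier; standard: a prima facie showing (weight exceeds 14).
    (h): 10 (claimant's 85 disregarded) ≤ 14 [not met]
  Stage III.2 not carried; the carrier fails its burden.
The claimant prevails on this issue.
Per-issue: Issue I → claimant; Issue II → claimant; Issue III → claimant. The claimant must prevail on every issue; overall, the claimant prevails.

claimant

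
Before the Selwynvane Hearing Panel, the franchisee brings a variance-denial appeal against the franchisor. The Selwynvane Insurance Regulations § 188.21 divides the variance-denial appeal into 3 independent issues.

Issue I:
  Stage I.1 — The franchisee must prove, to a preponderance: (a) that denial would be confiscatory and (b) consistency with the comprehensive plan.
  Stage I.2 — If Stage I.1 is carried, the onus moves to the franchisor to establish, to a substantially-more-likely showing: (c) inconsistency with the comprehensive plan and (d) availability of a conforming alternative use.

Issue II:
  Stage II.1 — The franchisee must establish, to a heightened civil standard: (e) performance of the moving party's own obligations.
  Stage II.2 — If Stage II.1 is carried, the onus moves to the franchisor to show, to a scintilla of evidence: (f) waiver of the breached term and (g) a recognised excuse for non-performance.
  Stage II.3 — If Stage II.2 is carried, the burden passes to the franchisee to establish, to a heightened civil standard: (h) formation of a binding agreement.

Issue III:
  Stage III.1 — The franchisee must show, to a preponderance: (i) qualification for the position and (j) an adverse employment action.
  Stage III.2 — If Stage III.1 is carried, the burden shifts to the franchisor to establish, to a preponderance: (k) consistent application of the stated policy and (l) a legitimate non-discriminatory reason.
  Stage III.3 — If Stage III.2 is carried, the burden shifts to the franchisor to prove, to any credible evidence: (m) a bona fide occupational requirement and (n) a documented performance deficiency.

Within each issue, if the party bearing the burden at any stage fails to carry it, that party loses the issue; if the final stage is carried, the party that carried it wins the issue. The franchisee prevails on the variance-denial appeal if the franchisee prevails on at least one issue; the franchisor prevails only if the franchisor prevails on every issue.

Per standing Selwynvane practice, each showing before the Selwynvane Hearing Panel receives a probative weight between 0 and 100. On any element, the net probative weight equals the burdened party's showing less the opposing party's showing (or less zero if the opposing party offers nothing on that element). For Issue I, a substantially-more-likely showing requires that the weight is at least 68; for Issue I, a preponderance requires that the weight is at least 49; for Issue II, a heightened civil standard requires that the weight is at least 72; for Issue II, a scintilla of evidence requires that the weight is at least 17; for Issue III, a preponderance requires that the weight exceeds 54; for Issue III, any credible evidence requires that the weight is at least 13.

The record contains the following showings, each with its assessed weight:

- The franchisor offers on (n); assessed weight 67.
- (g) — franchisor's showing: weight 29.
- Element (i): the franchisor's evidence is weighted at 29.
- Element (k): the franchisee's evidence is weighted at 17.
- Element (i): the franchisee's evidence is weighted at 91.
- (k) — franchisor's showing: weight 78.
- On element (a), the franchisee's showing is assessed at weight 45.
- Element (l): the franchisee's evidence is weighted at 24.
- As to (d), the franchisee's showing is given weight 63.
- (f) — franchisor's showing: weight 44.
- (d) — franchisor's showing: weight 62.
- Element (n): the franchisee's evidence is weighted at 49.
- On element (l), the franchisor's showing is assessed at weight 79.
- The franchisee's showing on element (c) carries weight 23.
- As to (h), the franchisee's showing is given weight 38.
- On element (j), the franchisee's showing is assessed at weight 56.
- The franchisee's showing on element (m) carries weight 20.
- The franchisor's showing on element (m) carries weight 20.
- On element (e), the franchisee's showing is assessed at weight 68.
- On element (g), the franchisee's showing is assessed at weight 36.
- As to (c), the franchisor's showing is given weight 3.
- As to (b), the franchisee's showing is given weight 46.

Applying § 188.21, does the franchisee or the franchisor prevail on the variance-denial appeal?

franchisee

— Issue I —
Stage I.1 (franchisee, a preponderance, weight is at least 49): (a) 45 < 49 — fails; (b) 46 < 49 — fails.
  Stage I.1 not carried; the franchisee fails its burden.
The franchisor prevails on this issue.
— Issue II —
Stage II.1 — burden on franchisee; standard: a heightened civil standard (weight is at least 72).
    (e): 68 < 72 [not met]
  The franchisee does not carry Stage II.1.
The analysis ends at Stage II.1; the franchisor prevails on this issue.
— Issue III —
Stage III.1 (franchisee, a preponderance, weight exceeds 54): (i) net 91−29=62 > 54 — meets; (j) 56 > 54 — meets.
  All elements met. The burden passes to the franchisor.
Stage III.2 (franchisor, a preponderance, weight exceeds 54): (k) net 78−17=61 > 54 — meets; (l) net 79−24=55 > 54 — meets.
  Stage III.2 is satisfied; the franchisor continues to bear the burden.
Stage III.3 (franchisor, any credible evidence, weight is at least 13): (m) net 20−20=0 < 13 — fails; (n) net 67−49=18 ≥ 13 — meets.
  Stage III.3 not carried; the franchisor fails its burden.
The franchisee prevails on this issue.
Per-issue: Issue I → franchisor; Issue II → franchisor; Issue III → franchisee. The franchisee must prevail on at least one issue; overall, the franchisee prevails.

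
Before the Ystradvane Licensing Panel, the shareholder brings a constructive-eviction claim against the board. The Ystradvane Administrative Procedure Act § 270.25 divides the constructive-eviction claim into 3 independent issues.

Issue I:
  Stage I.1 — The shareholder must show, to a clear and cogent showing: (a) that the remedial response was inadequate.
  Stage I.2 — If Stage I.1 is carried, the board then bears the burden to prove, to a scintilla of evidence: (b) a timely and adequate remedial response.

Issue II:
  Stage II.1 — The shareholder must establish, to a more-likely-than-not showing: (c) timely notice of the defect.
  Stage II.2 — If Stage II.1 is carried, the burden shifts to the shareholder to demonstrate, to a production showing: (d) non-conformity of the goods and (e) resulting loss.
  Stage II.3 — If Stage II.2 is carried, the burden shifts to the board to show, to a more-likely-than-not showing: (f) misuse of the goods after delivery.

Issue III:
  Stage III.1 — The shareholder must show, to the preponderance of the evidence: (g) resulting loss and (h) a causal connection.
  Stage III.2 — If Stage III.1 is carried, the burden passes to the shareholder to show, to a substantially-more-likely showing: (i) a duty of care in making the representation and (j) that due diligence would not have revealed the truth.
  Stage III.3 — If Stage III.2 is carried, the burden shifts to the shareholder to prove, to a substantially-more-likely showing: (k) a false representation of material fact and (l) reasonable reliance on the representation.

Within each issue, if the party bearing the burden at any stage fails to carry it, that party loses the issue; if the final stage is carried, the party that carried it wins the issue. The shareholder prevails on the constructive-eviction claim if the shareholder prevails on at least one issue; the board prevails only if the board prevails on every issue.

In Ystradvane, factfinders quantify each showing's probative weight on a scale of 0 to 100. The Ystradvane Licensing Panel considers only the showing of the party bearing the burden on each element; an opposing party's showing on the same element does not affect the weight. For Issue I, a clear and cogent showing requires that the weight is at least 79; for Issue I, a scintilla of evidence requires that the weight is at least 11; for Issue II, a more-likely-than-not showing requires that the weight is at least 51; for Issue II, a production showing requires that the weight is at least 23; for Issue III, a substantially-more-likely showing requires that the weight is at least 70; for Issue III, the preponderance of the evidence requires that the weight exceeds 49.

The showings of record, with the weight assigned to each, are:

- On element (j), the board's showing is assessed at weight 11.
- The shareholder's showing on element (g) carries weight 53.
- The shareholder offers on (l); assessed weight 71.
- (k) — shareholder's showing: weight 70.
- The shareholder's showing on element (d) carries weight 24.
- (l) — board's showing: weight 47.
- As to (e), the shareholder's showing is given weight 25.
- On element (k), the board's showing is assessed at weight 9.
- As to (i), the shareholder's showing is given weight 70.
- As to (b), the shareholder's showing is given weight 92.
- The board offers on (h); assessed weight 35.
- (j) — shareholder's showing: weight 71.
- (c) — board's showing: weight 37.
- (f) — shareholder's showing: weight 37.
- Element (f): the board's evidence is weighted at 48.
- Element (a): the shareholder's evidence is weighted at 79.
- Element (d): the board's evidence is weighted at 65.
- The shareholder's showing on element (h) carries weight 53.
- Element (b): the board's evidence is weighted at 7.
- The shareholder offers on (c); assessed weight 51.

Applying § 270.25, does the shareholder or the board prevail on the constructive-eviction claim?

shareholder

— Issue I —
Stage I.1 (shareholder, a clear and cogent showing, weight is at least 79): (a) 79 ≥ 79 — meets.
  Stage I.1 is satisfied; the onus moves to the board.
Stage I.2 (board, a scintilla of evidence, weight is at least 11): (b) 7 (shareholder's 92 disregarded) < 11 — fails.
  The board does not carry Stage I.2.
The shareholder prevails on this issue.
— Issue II —
At Stage II.1 the shareholder must meet a more-likely-than-not showing (weight is at least 51): on (c) the weight is 51 (the board's 37 is given no effect), ≥ 51, so (c) meets the standard.
  Stage II.1 carried; the burden remains with the shareholder.
At Stage II.2 the shareholder must meet a production showing (weight is at least 23): on (d) the weight is 24 (the board's 65 is given no effect), which does reach 23, so (d) meets the standard; on (e) the weight is 25, ≥ 23, so (e) meets the standard.
  Stage II.2 is satisfied; the onus moves to the board.
At Stage II.3 the board must meet a more-likely-than-not showing (weight is at least 51): on (f) the weight is 48 (the shareholder's 37 is given no effect), < 51, so (f) does not meet the standard.
  Stage II.3 not carried; the board fails its burden.
The analysis ends at Stage II.3; the shareholder prevails on this issue.
— Issue III —
Stage III.1 (shareholder, the preponderance of the evidence, weight exceeds 49): (g) 53 > 49 — meets; (h) 53 (board's 35 disregarded) > 49 — meets.
  Stage III.1 carried; the burden remains with the shareholder.
Stage III.2 (shareholder, a substantially-more-likely showing, weight is at least 70): (i) 70 ≥ 70 — meets; (j) 71 (board's 11 disregarded) ≥ 70 — meets.
  Stage III.2 is satisfied; the shareholder continues to bear the burden.
Stage III.3 (shareholder, a substantially-more-likely showing, weight is at least 70): (k) 70 (board's 9 disregarded) ≥ 70 — meets; (l) 71 (board's 47 disregarded) ≥ 70 — meets.
  The shareholder carries the last stage.
Every stage carried; the shareholder prevails on this issue.
Per-issue: Issue I → shareholder; Issue II → shareholder; Issue III → shareholder. The shareholder must prevail on at least one issue; overall, the shareholder prevails.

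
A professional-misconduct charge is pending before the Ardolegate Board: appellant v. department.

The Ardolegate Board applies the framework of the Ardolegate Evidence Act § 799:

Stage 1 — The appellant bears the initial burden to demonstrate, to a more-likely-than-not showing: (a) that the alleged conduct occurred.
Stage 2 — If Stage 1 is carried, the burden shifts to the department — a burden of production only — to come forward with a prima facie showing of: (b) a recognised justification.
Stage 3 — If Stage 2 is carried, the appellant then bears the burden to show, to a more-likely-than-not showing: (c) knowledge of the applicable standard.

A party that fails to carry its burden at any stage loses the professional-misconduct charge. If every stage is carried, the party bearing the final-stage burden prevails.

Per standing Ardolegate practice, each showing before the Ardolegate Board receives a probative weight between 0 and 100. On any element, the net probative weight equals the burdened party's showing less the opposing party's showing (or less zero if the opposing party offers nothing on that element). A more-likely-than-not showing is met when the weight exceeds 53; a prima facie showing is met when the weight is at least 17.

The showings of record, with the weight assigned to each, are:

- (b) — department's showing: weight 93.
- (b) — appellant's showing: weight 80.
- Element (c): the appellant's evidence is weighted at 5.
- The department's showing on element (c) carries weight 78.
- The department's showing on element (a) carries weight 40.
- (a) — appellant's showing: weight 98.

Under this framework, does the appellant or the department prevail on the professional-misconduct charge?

At Stage 1 the appellant must meet a more-likely-than-not showing (weight exceeds 53): on (a) the weight is 98 less the opposing 40 gives net 58, > 53, so (a) meets the standard.
  All elements met. The burden passes to the department.
At Stage 2 the department must meet a prima facie showing (weight is at least 17): on (b) the weight is 93 less the opposing 80 gives net 13, which does not reach 17, so (b) does not meet the standard.
  The department does not carry Stage 2.
So the appellant prevails.

appellant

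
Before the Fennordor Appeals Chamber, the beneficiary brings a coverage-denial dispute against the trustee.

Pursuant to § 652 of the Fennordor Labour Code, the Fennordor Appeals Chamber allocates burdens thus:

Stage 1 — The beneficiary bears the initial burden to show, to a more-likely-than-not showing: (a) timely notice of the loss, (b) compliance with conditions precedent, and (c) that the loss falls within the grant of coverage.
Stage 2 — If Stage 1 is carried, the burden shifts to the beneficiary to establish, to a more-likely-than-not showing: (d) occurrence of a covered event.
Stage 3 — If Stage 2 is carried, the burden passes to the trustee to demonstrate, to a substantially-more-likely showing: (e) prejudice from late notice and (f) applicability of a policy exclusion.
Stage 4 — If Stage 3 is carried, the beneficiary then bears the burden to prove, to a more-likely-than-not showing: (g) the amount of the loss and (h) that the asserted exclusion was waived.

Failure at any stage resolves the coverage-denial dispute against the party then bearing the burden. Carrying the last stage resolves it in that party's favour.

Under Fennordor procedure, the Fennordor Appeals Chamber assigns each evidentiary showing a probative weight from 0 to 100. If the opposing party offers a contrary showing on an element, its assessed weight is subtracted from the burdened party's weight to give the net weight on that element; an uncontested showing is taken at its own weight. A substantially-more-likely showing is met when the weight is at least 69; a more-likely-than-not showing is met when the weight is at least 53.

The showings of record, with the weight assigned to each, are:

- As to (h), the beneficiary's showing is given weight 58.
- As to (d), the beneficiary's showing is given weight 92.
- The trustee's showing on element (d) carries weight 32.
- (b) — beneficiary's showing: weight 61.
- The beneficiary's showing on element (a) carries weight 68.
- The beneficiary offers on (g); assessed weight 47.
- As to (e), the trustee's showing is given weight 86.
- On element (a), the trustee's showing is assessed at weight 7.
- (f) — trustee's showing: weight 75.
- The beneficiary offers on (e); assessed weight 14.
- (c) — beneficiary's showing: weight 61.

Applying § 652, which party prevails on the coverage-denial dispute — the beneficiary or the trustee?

trustee

Stage 1 (beneficiary, a more-likely-than-not showing, weight is at least 53): (a) net 68−7=61 ≥ 53 — meets; (b) 61 ≥ 53 — meets; (c) 61 ≥ 53 — meets.
  Stage 1 is satisfied; the beneficiary continues to bear the burden.
Stage 2 (beneficiary, a more-likely-than-not showing, weight is at least 53): (d) net 92−32=60 ≥ 53 — meets.
  Stage 2 carried; the burden shifts to the trustee.
Stage 3 (trustee, a substantially-more-likely showing, weight is at least 69): (e) net 86−14=72 ≥ 69 — meets; (f) 75 ≥ 69 — meets.
  The trustee carries Stage 3; the beneficiary now bears the burden.
Stage 4 (beneficiary, a more-likely-than-not showing, weight is at least 53): (g) 47 < 53 — fails; (h) 58 ≥ 53 — meets.
  Not every element is met, so the beneficiary fails to carry Stage 4.
So the trustee prevails.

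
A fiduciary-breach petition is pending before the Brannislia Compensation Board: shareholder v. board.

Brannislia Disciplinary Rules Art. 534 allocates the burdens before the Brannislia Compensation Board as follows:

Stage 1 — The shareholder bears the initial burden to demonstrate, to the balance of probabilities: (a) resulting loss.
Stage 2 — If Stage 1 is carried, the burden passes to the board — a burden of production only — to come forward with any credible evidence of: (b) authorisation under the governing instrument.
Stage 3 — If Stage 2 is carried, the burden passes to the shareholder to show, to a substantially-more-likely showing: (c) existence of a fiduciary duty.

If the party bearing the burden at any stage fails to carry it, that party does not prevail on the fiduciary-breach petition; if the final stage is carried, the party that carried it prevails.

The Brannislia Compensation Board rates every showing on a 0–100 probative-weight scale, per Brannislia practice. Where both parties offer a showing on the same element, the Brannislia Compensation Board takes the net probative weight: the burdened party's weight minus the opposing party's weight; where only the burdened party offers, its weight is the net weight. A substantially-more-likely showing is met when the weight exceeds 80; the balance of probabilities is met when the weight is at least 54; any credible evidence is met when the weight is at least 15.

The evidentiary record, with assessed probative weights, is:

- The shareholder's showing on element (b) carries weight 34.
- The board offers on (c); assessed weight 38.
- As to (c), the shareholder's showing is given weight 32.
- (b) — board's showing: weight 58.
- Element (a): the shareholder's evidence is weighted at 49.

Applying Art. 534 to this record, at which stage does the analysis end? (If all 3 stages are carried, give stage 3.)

Stage 1 — burden on shareholder; standard: the balance of probabilities (weight is at least 54).
    (a): 49 < 54 [not met]
  Stage 1 not carried; the shareholder fails its burden.
So the board prevails.

stage 1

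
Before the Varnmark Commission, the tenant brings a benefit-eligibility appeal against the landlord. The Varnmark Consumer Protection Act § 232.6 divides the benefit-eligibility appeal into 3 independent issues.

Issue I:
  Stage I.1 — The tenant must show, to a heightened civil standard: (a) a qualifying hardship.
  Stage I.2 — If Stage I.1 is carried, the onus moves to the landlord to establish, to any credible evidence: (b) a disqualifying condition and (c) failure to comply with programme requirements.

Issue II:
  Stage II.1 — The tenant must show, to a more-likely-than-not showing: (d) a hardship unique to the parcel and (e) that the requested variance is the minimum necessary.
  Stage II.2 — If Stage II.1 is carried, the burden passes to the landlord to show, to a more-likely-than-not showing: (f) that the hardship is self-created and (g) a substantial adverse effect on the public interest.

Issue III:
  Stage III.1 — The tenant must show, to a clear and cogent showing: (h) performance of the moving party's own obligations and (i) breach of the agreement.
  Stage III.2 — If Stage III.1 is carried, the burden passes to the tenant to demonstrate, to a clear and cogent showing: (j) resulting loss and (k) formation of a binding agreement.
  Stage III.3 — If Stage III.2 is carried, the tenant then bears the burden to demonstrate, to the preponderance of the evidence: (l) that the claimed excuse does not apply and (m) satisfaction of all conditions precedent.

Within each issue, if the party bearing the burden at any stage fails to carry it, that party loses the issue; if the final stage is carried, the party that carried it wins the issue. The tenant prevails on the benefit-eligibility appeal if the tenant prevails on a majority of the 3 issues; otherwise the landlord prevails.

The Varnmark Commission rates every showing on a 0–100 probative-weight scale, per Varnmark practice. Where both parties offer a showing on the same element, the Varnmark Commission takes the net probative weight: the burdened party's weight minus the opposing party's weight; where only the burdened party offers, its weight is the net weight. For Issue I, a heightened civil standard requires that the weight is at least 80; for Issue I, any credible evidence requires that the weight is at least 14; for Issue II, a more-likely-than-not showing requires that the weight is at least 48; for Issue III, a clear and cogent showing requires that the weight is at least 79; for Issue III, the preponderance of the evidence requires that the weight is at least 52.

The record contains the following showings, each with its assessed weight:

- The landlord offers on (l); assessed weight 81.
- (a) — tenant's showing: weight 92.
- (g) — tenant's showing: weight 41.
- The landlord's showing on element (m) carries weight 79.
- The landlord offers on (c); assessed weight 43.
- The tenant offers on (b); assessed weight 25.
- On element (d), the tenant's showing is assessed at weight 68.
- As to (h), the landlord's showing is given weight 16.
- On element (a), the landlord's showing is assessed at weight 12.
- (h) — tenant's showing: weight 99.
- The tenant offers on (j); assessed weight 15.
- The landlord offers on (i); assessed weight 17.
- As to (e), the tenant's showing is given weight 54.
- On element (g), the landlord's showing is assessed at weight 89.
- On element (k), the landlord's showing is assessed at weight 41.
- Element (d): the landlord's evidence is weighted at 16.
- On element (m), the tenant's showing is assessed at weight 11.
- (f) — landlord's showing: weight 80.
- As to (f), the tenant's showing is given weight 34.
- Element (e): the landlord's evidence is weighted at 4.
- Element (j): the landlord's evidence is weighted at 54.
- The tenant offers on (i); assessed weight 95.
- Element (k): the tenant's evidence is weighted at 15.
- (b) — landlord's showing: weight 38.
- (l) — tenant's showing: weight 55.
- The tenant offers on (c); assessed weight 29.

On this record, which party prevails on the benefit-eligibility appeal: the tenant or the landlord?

— Issue I —
Stage I.1 (tenant, a heightened civil standard, weight is at least 80): (a) net 92−12=80 ≥ 80 — meets.
  All elements met. The burden passes to the landlord.
Stage I.2 (landlord, any credible evidence, weight is at least 14): (b) net 38−25=13 < 14 — fails; (c) net 43−29=14 ≥ 14 — meets.
  Not every element is met, so the landlord fails to carry Stage I.2.
So the tenant prevails on this issue.
— Issue II —
Stage II.1 (tenant, a more-likely-than-not showing, weight is at least 48): (d) net 68−16=52 ≥ 48 — meets; (e) net 54−4=50 ≥ 48 — meets.
  Stage II.1 carried; the burden shifts to the landlord.
Stage II.2 (landlord, a more-likely-than-not showing, weight is at least 48): (f) net 80−34=46 < 48 — fails; (g) net 89−41=48 ≥ 48 — meets.
  The landlord does not carry Stage II.2.
The analysis ends at Stage II.2; the tenant prevails on this issue.
— Issue III —
At Stage III.1 the tenant must meet a clear and cogent showing (weight is at least 79): on (h) the weight is 99 less the opposing 16 gives net 83, ≥ 79, so (h) meets the standard; on (i) the weight is 95 less the opposing 17 gives net 78, < 79, so (i) does not meet the standard.
  Not every element is met, so the tenant fails to carry Stage III.1.
The landlord prevails on this issue.
Per-issue: Issue I → tenant; Issue II → tenant; Issue III → landlord. The tenant must prevail on a majority of issues; overall, the tenant prevails.

tenant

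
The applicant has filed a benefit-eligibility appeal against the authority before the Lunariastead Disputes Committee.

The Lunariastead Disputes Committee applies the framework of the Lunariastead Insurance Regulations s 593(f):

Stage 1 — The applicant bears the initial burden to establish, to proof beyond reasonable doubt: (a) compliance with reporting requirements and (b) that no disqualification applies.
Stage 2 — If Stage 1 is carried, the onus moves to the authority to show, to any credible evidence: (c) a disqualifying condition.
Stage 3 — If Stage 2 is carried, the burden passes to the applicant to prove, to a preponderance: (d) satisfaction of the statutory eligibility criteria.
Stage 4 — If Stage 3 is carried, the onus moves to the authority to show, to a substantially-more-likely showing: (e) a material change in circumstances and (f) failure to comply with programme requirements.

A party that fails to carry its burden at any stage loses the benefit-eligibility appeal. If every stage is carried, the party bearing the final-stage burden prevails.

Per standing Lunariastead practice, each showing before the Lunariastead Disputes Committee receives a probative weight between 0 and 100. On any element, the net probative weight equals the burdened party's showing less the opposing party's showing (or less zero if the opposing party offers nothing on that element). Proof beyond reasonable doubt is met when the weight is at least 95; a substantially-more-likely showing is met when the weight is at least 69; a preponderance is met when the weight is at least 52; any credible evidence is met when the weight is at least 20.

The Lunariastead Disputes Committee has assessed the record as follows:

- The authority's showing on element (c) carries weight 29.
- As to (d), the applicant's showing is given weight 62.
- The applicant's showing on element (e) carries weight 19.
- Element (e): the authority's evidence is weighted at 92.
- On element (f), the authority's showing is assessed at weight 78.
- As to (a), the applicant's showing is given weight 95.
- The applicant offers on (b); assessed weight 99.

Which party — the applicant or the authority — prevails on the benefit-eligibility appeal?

Stage 1 (applicant, proof beyond reasonable doubt, weight is at least 95): (a) 95 ≥ 95 — meets; (b) 99 ≥ 95 — meets.
  Stage 1 is satisfied; the onus moves to the authority.
Stage 2 (authority, any credible evidence, weight is at least 20): (c) 29 ≥ 20 — meets.
  All elements met. The burden passes to the applicant.
Stage 3 (applicant, a preponderance, weight is at least 52): (d) 62 ≥ 52 — meets.
  Stage 3 is satisfied; the onus moves to the authority.
Stage 4 (authority, a substantially-more-likely showing, weight is at least 69): (e) net 92−19=73 ≥ 69 — meets; (f) 78 ≥ 69 — meets.
  All elements met at the final stage.
All stages carried — the authority prevails.

authority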